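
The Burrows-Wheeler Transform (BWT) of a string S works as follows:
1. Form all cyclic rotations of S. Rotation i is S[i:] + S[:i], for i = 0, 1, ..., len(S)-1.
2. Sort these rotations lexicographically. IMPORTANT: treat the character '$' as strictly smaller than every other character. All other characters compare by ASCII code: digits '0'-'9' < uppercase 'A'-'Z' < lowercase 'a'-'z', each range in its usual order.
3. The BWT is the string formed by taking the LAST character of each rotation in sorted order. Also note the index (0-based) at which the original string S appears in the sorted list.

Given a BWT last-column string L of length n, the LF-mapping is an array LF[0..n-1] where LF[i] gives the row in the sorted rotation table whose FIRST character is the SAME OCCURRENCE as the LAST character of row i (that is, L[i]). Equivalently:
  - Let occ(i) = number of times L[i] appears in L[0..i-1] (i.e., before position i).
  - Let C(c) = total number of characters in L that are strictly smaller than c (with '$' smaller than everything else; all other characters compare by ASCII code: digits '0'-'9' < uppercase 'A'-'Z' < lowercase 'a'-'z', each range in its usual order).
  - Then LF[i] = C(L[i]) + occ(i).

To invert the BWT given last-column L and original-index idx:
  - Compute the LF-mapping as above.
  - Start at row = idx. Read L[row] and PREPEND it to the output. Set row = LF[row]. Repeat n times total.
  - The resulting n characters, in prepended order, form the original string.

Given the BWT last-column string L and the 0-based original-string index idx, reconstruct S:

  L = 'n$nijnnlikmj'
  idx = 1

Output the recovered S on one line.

Answer: ijjnlmnknin$

Derivation:
LF mapping: 8 0 9 1 3 10 11 6 2 5 7 4
Walk LF starting at row 1, prepending L[row]:
  step 1: row=1, L[1]='$', prepend. Next row=LF[1]=0
  step 2: row=0, L[0]='n', prepend. Next row=LF[0]=8
  step 3: row=8, L[8]='i', prepend. Next row=LF[8]=2
  step 4: row=2, L[2]='n', prepend. Next row=LF[2]=9
  step 5: row=9, L[9]='k', prepend. Next row=LF[9]=5
  step 6: row=5, L[5]='n', prepend. Next row=LF[5]=10
  step 7: row=10, L[10]='m', prepend. Next row=LF[10]=7
  step 8: row=7, L[7]='l', prepend. Next row=LF[7]=6
  step 9: row=6, L[6]='n', prepend. Next row=LF[6]=11
  step 10: row=11, L[11]='j', prepend. Next row=LF[11]=4
  step 11: row=4, L[4]='j', prepend. Next row=LF[4]=3
  step 12: row=3, L[3]='i', prepend. Next row=LF[3]=1
Reversed output: ijjnlmnknin$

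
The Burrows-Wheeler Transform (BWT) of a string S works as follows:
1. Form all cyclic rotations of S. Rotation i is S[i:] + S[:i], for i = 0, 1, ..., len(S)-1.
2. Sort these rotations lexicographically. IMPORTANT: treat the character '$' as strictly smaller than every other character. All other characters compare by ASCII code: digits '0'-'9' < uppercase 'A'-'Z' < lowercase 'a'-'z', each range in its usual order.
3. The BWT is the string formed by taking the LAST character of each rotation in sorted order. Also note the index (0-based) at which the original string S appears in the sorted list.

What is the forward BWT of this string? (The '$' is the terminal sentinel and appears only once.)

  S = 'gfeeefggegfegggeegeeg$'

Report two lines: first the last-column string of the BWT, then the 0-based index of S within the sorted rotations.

Answer: gfeggeeegfggeeegg$egfe
17

Derivation:
All 22 rotations (rotation i = S[i:]+S[:i]):
  rot[0] = gfeeefggegfegggeegeeg$
  rot[1] = feeefggegfegggeegeeg$g
  rot[2] = eeefggegfegggeegeeg$gf
  rot[3] = eefggegfegggeegeeg$gfe
  rot[4] = efggegfegggeegeeg$gfee
  rot[5] = fggegfegggeegeeg$gfeee
  rot[6] = ggegfegggeegeeg$gfeeef
  rot[7] = gegfegggeegeeg$gfeeefg
  rot[8] = egfegggeegeeg$gfeeefgg
  rot[9] = gfegggeegeeg$gfeeefgge
  rot[10] = fegggeegeeg$gfeeefggeg
  rot[11] = egggeegeeg$gfeeefggegf
  rot[12] = gggeegeeg$gfeeefggegfe
  rot[13] = ggeegeeg$gfeeefggegfeg
  rot[14] = geegeeg$gfeeefggegfegg
  rot[15] = eegeeg$gfeeefggegfeggg
  rot[16] = egeeg$gfeeefggegfeggge
  rot[17] = geeg$gfeeefggegfegggee
  rot[18] = eeg$gfeeefggegfegggeeg
  rot[19] = eg$gfeeefggegfegggeege
  rot[20] = g$gfeeefggegfegggeegee
  rot[21] = $gfeeefggegfegggeegeeg
Sorted (with $ < everything):
  sorted[0] = $gfeeefggegfegggeegeeg  (last char: 'g')
  sorted[1] = eeefggegfegggeegeeg$gf  (last char: 'f')
  sorted[2] = eefggegfegggeegeeg$gfe  (last char: 'e')
  sorted[3] = eeg$gfeeefggegfegggeeg  (last char: 'g')
  sorted[4] = eegeeg$gfeeefggegfeggg  (last char: 'g')
  sorted[5] = efggegfegggeegeeg$gfee  (last char: 'e')
  sorted[6] = eg$gfeeefggegfegggeege  (last char: 'e')
  sorted[7] = egeeg$gfeeefggegfeggge  (last char: 'e')
  sorted[8] = egfegggeegeeg$gfeeefgg  (last char: 'g')
  sorted[9] = egggeegeeg$gfeeefggegf  (last char: 'f')
  sorted[10] = feeefggegfegggeegeeg$g  (last char: 'g')
  sorted[11] = fegggeegeeg$gfeeefggeg  (last char: 'g')
  sorted[12] = fggegfegggeegeeg$gfeee  (last char: 'e')
  sorted[13] = g$gfeeefggegfegggeegee  (last char: 'e')
  sorted[14] = geeg$gfeeefggegfegggee  (last char: 'e')
  sorted[15] = geegeeg$gfeeefggegfegg  (last char: 'g')
  sorted[16] = gegfegggeegeeg$gfeeefg  (last char: 'g')
  sorted[17] = gfeeefggegfegggeegeeg$  (last char: '$')
  sorted[18] = gfegggeegeeg$gfeeefgge  (last char: 'e')
  sorted[19] = ggeegeeg$gfeeefggegfeg  (last char: 'g')
  sorted[20] = ggegfegggeegeeg$gfeeef  (last char: 'f')
  sorted[21] = gggeegeeg$gfeeefggegfe  (last char: 'e')
Last column: gfeggeeegfggeeegg$egfe
Original string S is at sorted index 17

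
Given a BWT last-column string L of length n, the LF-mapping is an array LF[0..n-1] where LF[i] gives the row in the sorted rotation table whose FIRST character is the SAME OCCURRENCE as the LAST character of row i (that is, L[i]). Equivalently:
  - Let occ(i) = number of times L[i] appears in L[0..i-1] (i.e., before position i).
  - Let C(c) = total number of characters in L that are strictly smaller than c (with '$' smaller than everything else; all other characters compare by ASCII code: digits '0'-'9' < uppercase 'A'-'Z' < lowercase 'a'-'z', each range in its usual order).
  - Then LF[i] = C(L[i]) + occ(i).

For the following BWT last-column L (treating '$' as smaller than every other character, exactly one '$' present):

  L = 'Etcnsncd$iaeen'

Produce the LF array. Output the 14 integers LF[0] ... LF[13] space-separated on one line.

Answer: 1 13 3 9 12 10 4 5 0 8 2 6 7 11

Derivation:
Char counts: '$':1, 'E':1, 'a':1, 'c':2, 'd':1, 'e':2, 'i':1, 'n':3, 's':1, 't':1
C (first-col start): C('$')=0, C('E')=1, C('a')=2, C('c')=3, C('d')=5, C('e')=6, C('i')=8, C('n')=9, C('s')=12, C('t')=13
L[0]='E': occ=0, LF[0]=C('E')+0=1+0=1
L[1]='t': occ=0, LF[1]=C('t')+0=13+0=13
L[2]='c': occ=0, LF[2]=C('c')+0=3+0=3
L[3]='n': occ=0, LF[3]=C('n')+0=9+0=9
L[4]='s': occ=0, LF[4]=C('s')+0=12+0=12
L[5]='n': occ=1, LF[5]=C('n')+1=9+1=10
L[6]='c': occ=1, LF[6]=C('c')+1=3+1=4
L[7]='d': occ=0, LF[7]=C('d')+0=5+0=5
L[8]='$': occ=0, LF[8]=C('$')+0=0+0=0
L[9]='i': occ=0, LF[9]=C('i')+0=8+0=8
L[10]='a': occ=0, LF[10]=C('a')+0=2+0=2
L[11]='e': occ=0, LF[11]=C('e')+0=6+0=6
L[12]='e': occ=1, LF[12]=C('e')+1=6+1=7
L[13]='n': occ=2, LF[13]=C('n')+2=9+2=11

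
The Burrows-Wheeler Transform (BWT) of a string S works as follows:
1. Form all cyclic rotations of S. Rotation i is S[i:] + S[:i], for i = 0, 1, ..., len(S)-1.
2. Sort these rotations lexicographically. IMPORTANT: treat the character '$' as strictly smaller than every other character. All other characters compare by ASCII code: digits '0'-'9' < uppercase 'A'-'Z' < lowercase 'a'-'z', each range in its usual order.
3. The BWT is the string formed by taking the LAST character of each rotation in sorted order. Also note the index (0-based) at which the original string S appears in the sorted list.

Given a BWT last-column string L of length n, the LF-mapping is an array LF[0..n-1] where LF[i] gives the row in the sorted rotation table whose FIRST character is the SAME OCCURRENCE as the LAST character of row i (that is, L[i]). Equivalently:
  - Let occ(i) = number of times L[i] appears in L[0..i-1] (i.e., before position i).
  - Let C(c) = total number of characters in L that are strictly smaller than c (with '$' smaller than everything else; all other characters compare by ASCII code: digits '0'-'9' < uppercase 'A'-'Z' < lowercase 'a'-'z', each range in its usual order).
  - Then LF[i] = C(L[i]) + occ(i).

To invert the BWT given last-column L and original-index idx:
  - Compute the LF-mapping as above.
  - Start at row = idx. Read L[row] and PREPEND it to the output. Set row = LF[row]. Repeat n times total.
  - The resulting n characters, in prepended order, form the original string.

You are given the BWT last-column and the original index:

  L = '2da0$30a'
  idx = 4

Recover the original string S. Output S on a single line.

LF mapping: 3 7 5 1 0 4 2 6
Walk LF starting at row 4, prepending L[row]:
  step 1: row=4, L[4]='$', prepend. Next row=LF[4]=0
  step 2: row=0, L[0]='2', prepend. Next row=LF[0]=3
  step 3: row=3, L[3]='0', prepend. Next row=LF[3]=1
  step 4: row=1, L[1]='d', prepend. Next row=LF[1]=7
  step 5: row=7, L[7]='a', prepend. Next row=LF[7]=6
  step 6: row=6, L[6]='0', prepend. Next row=LF[6]=2
  step 7: row=2, L[2]='a', prepend. Next row=LF[2]=5
  step 8: row=5, L[5]='3', prepend. Next row=LF[5]=4
Reversed output: 3a0ad02$

Answer: 3a0ad02$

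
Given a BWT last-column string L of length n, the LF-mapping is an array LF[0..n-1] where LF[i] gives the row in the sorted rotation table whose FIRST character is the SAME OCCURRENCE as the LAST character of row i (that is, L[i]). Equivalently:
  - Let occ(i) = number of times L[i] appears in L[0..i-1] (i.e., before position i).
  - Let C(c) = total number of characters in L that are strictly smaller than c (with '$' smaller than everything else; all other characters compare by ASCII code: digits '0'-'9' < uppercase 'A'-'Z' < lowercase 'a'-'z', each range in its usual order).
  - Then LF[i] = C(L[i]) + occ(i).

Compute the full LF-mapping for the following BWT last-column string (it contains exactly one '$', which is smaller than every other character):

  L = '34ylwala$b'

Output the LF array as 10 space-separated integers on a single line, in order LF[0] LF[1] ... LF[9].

Char counts: '$':1, '3':1, '4':1, 'a':2, 'b':1, 'l':2, 'w':1, 'y':1
C (first-col start): C('$')=0, C('3')=1, C('4')=2, C('a')=3, C('b')=5, C('l')=6, C('w')=8, C('y')=9
L[0]='3': occ=0, LF[0]=C('3')+0=1+0=1
L[1]='4': occ=0, LF[1]=C('4')+0=2+0=2
L[2]='y': occ=0, LF[2]=C('y')+0=9+0=9
L[3]='l': occ=0, LF[3]=C('l')+0=6+0=6
L[4]='w': occ=0, LF[4]=C('w')+0=8+0=8
L[5]='a': occ=0, LF[5]=C('a')+0=3+0=3
L[6]='l': occ=1, LF[6]=C('l')+1=6+1=7
L[7]='a': occ=1, LF[7]=C('a')+1=3+1=4
L[8]='$': occ=0, LF[8]=C('$')+0=0+0=0
L[9]='b': occ=0, LF[9]=C('b')+0=5+0=5

Answer: 1 2 9 6 8 3 7 4 0 5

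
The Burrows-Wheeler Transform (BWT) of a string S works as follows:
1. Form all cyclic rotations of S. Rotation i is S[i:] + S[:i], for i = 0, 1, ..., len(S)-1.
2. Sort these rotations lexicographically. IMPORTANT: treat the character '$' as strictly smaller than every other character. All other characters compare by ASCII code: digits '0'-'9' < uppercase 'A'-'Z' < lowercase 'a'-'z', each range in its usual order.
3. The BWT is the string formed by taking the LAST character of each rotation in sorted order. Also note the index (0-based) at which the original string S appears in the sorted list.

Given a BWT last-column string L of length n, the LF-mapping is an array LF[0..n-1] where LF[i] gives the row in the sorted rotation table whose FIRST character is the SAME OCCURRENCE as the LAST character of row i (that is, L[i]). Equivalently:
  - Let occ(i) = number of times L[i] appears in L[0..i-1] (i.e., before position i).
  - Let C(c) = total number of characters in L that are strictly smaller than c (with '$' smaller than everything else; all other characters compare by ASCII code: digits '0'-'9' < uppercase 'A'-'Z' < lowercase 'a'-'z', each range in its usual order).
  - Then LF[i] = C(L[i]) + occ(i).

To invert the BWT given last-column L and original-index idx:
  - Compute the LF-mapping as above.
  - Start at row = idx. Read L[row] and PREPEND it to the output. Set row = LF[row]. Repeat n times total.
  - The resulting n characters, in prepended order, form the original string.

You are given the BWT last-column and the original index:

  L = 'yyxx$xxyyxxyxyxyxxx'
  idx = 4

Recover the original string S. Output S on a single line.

Answer: xxxyyxxxxxyxyyxyxy$

Derivation:
LF mapping: 12 13 1 2 0 3 4 14 15 5 6 16 7 17 8 18 9 10 11
Walk LF starting at row 4, prepending L[row]:
  step 1: row=4, L[4]='$', prepend. Next row=LF[4]=0
  step 2: row=0, L[0]='y', prepend. Next row=LF[0]=12
  step 3: row=12, L[12]='x', prepend. Next row=LF[12]=7
  step 4: row=7, L[7]='y', prepend. Next row=LF[7]=14
  step 5: row=14, L[14]='x', prepend. Next row=LF[14]=8
  step 6: row=8, L[8]='y', prepend. Next row=LF[8]=15
  step 7: row=15, L[15]='y', prepend. Next row=LF[15]=18
  step 8: row=18, L[18]='x', prepend. Next row=LF[18]=11
  step 9: row=11, L[11]='y', prepend. Next row=LF[11]=16
  step 10: row=16, L[16]='x', prepend. Next row=LF[16]=9
  step 11: row=9, L[9]='x', prepend. Next row=LF[9]=5
  step 12: row=5, L[5]='x', prepend. Next row=LF[5]=3
  step 13: row=3, L[3]='x', prepend. Next row=LF[3]=2
  step 14: row=2, L[2]='x', prepend. Next row=LF[2]=1
  step 15: row=1, L[1]='y', prepend. Next row=LF[1]=13
  step 16: row=13, L[13]='y', prepend. Next row=LF[13]=17
  step 17: row=17, L[17]='x', prepend. Next row=LF[17]=10
  step 18: row=10, L[10]='x', prepend. Next row=LF[10]=6
  step 19: row=6, L[6]='x', prepend. Next row=LF[6]=4
Reversed output: xxxyyxxxxxyxyyxyxy$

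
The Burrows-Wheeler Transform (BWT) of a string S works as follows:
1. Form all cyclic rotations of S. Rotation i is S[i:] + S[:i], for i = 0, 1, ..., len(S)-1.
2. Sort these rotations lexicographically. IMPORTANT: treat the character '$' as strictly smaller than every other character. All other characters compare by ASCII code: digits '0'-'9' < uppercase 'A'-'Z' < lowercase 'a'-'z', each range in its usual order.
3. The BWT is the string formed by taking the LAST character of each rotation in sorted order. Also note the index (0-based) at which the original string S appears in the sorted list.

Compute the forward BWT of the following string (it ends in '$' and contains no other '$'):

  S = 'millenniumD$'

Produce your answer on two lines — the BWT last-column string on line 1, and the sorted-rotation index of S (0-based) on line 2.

All 12 rotations (rotation i = S[i:]+S[:i]):
  rot[0] = millenniumD$
  rot[1] = illenniumD$m
  rot[2] = llenniumD$mi
  rot[3] = lenniumD$mil
  rot[4] = enniumD$mill
  rot[5] = nniumD$mille
  rot[6] = niumD$millen
  rot[7] = iumD$millenn
  rot[8] = umD$millenni
  rot[9] = mD$millenniu
  rot[10] = D$millennium
  rot[11] = $millenniumD
Sorted (with $ < everything):
  sorted[0] = $millenniumD  (last char: 'D')
  sorted[1] = D$millennium  (last char: 'm')
  sorted[2] = enniumD$mill  (last char: 'l')
  sorted[3] = illenniumD$m  (last char: 'm')
  sorted[4] = iumD$millenn  (last char: 'n')
  sorted[5] = lenniumD$mil  (last char: 'l')
  sorted[6] = llenniumD$mi  (last char: 'i')
  sorted[7] = mD$millenniu  (last char: 'u')
  sorted[8] = millenniumD$  (last char: '$')
  sorted[9] = niumD$millen  (last char: 'n')
  sorted[10] = nniumD$mille  (last char: 'e')
  sorted[11] = umD$millenni  (last char: 'i')
Last column: Dmlmnliu$nei
Original string S is at sorted index 8

Answer: Dmlmnliu$nei
8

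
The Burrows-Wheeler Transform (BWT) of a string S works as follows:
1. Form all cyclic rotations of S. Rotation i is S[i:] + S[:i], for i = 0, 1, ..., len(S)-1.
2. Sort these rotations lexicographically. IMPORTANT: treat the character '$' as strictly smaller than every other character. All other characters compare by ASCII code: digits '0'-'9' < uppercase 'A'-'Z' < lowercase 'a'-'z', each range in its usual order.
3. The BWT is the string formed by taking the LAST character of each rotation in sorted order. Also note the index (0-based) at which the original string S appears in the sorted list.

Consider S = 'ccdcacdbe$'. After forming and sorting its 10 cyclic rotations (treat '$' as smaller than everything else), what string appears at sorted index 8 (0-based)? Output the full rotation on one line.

Answer: dcacdbe$cc

Derivation:
All 10 rotations (rotation i = S[i:]+S[:i]):
  rot[0] = ccdcacdbe$
  rot[1] = cdcacdbe$c
  rot[2] = dcacdbe$cc
  rot[3] = cacdbe$ccd
  rot[4] = acdbe$ccdc
  rot[5] = cdbe$ccdca
  rot[6] = dbe$ccdcac
  rot[7] = be$ccdcacd
  rot[8] = e$ccdcacdb
  rot[9] = $ccdcacdbe
Sorted (with $ < everything):
  sorted[0] = $ccdcacdbe
  sorted[1] = acdbe$ccdc
  sorted[2] = be$ccdcacd
  sorted[3] = cacdbe$ccd
  sorted[4] = ccdcacdbe$
  sorted[5] = cdbe$ccdca
  sorted[6] = cdcacdbe$c
  sorted[7] = dbe$ccdcac
  sorted[8] = dcacdbe$cc
  sorted[9] = e$ccdcacdb
sorted[8] = dcacdbe$cc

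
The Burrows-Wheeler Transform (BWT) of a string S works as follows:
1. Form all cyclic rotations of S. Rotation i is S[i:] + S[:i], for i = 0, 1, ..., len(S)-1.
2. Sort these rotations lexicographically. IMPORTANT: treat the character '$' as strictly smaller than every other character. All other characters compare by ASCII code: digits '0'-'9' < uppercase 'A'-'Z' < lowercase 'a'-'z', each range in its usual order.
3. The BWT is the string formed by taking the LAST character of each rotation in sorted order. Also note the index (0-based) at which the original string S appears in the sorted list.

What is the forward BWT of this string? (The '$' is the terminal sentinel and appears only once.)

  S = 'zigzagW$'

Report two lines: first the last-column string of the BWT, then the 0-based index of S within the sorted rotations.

Answer: Wgzaizg$
7

Derivation:
All 8 rotations (rotation i = S[i:]+S[:i]):
  rot[0] = zigzagW$
  rot[1] = igzagW$z
  rot[2] = gzagW$zi
  rot[3] = zagW$zig
  rot[4] = agW$zigz
  rot[5] = gW$zigza
  rot[6] = W$zigzag
  rot[7] = $zigzagW
Sorted (with $ < everything):
  sorted[0] = $zigzagW  (last char: 'W')
  sorted[1] = W$zigzag  (last char: 'g')
  sorted[2] = agW$zigz  (last char: 'z')
  sorted[3] = gW$zigza  (last char: 'a')
  sorted[4] = gzagW$zi  (last char: 'i')
  sorted[5] = igzagW$z  (last char: 'z')
  sorted[6] = zagW$zig  (last char: 'g')
  sorted[7] = zigzagW$  (last char: '$')
Last column: Wgzaizg$
Original string S is at sorted index 7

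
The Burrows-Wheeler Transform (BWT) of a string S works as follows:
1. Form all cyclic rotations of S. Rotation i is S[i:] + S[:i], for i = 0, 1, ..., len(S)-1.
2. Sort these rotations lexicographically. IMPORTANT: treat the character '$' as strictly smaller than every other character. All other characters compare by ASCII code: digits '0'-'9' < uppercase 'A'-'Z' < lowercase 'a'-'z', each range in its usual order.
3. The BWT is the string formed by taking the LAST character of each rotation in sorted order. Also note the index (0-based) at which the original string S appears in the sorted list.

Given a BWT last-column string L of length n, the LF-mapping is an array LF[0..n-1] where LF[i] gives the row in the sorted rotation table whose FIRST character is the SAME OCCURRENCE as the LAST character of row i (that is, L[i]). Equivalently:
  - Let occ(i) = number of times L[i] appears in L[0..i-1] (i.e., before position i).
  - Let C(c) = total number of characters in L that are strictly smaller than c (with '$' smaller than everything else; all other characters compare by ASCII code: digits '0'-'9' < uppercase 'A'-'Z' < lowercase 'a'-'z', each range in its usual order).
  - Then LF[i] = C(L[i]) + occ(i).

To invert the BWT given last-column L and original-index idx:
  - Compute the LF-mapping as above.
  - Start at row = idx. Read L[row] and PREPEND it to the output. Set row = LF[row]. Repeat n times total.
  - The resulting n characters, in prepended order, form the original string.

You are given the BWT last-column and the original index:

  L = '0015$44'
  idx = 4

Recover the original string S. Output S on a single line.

Answer: 445100$

Derivation:
LF mapping: 1 2 3 6 0 4 5
Walk LF starting at row 4, prepending L[row]:
  step 1: row=4, L[4]='$', prepend. Next row=LF[4]=0
  step 2: row=0, L[0]='0', prepend. Next row=LF[0]=1
  step 3: row=1, L[1]='0', prepend. Next row=LF[1]=2
  step 4: row=2, L[2]='1', prepend. Next row=LF[2]=3
  step 5: row=3, L[3]='5', prepend. Next row=LF[3]=6
  step 6: row=6, L[6]='4', prepend. Next row=LF[6]=5
  step 7: row=5, L[5]='4', prepend. Next row=LF[5]=4
Reversed output: 445100$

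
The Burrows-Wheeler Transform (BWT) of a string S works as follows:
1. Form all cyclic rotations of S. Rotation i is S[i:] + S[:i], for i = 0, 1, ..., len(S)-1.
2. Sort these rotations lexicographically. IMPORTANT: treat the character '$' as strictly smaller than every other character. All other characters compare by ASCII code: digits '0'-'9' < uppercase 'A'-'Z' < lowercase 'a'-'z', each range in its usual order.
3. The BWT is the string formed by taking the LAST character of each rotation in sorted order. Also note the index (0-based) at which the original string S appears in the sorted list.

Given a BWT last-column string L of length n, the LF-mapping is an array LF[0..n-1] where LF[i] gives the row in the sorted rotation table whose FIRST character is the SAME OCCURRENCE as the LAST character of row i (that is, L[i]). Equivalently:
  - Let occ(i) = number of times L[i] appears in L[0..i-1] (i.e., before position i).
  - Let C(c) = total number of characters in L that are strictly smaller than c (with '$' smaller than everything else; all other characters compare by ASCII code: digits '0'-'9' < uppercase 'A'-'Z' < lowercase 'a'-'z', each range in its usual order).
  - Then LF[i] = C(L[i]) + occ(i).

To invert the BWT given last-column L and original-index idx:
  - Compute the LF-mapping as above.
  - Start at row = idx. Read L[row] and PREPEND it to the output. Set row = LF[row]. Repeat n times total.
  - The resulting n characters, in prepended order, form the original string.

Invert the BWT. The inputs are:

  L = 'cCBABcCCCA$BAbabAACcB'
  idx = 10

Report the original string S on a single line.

Answer: CAACBAbCBCBABccAbaCc$

Derivation:
LF mapping: 18 10 6 1 7 19 11 12 13 2 0 8 3 16 15 17 4 5 14 20 9
Walk LF starting at row 10, prepending L[row]:
  step 1: row=10, L[10]='$', prepend. Next row=LF[10]=0
  step 2: row=0, L[0]='c', prepend. Next row=LF[0]=18
  step 3: row=18, L[18]='C', prepend. Next row=LF[18]=14
  step 4: row=14, L[14]='a', prepend. Next row=LF[14]=15
  step 5: row=15, L[15]='b', prepend. Next row=LF[15]=17
  step 6: row=17, L[17]='A', prepend. Next row=LF[17]=5
  step 7: row=5, L[5]='c', prepend. Next row=LF[5]=19
  step 8: row=19, L[19]='c', prepend. Next row=LF[19]=20
  step 9: row=20, L[20]='B', prepend. Next row=LF[20]=9
  step 10: row=9, L[9]='A', prepend. Next row=LF[9]=2
  step 11: row=2, L[2]='B', prepend. Next row=LF[2]=6
  step 12: row=6, L[6]='C', prepend. Next row=LF[6]=11
  step 13: row=11, L[11]='B', prepend. Next row=LF[11]=8
  step 14: row=8, L[8]='C', prepend. Next row=LF[8]=13
  step 15: row=13, L[13]='b', prepend. Next row=LF[13]=16
  step 16: row=16, L[16]='A', prepend. Next row=LF[16]=4
  step 17: row=4, L[4]='B', prepend. Next row=LF[4]=7
  step 18: row=7, L[7]='C', prepend. Next row=LF[7]=12
  step 19: row=12, L[12]='A', prepend. Next row=LF[12]=3
  step 20: row=3, L[3]='A', prepend. Next row=LF[3]=1
  step 21: row=1, L[1]='C', prepend. Next row=LF[1]=10
Reversed output: CAACBAbCBCBABccAbaCc$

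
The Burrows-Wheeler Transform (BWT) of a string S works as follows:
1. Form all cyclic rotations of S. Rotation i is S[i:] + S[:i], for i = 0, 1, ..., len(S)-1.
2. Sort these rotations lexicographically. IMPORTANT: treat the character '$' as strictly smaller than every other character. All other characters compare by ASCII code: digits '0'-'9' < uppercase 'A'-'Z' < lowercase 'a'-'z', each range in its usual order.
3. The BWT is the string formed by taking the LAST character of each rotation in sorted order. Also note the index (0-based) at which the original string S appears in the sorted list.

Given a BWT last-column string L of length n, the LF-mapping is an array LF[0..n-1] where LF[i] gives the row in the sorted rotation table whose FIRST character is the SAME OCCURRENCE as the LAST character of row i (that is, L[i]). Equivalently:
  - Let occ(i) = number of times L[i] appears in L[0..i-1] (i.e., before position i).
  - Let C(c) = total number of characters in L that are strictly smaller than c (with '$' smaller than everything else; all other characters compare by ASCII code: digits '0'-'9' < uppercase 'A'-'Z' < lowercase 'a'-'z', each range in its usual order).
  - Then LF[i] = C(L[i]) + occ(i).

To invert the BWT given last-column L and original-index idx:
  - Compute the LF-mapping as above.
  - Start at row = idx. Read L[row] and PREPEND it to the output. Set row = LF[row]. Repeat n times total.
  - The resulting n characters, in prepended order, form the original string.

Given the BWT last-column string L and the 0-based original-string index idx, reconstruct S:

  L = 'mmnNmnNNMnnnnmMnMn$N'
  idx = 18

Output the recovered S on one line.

LF mapping: 8 9 12 4 10 13 5 6 1 14 15 16 17 11 2 18 3 19 0 7
Walk LF starting at row 18, prepending L[row]:
  step 1: row=18, L[18]='$', prepend. Next row=LF[18]=0
  step 2: row=0, L[0]='m', prepend. Next row=LF[0]=8
  step 3: row=8, L[8]='M', prepend. Next row=LF[8]=1
  step 4: row=1, L[1]='m', prepend. Next row=LF[1]=9
  step 5: row=9, L[9]='n', prepend. Next row=LF[9]=14
  step 6: row=14, L[14]='M', prepend. Next row=LF[14]=2
  step 7: row=2, L[2]='n', prepend. Next row=LF[2]=12
  step 8: row=12, L[12]='n', prepend. Next row=LF[12]=17
  step 9: row=17, L[17]='n', prepend. Next row=LF[17]=19
  step 10: row=19, L[19]='N', prepend. Next row=LF[19]=7
  step 11: row=7, L[7]='N', prepend. Next row=LF[7]=6
  step 12: row=6, L[6]='N', prepend. Next row=LF[6]=5
  step 13: row=5, L[5]='n', prepend. Next row=LF[5]=13
  step 14: row=13, L[13]='m', prepend. Next row=LF[13]=11
  step 15: row=11, L[11]='n', prepend. Next row=LF[11]=16
  step 16: row=16, L[16]='M', prepend. Next row=LF[16]=3
  step 17: row=3, L[3]='N', prepend. Next row=LF[3]=4
  step 18: row=4, L[4]='m', prepend. Next row=LF[4]=10
  step 19: row=10, L[10]='n', prepend. Next row=LF[10]=15
  step 20: row=15, L[15]='n', prepend. Next row=LF[15]=18
Reversed output: nnmNMnmnNNNnnnMnmMm$

Answer: nnmNMnmnNNNnnnMnmMm$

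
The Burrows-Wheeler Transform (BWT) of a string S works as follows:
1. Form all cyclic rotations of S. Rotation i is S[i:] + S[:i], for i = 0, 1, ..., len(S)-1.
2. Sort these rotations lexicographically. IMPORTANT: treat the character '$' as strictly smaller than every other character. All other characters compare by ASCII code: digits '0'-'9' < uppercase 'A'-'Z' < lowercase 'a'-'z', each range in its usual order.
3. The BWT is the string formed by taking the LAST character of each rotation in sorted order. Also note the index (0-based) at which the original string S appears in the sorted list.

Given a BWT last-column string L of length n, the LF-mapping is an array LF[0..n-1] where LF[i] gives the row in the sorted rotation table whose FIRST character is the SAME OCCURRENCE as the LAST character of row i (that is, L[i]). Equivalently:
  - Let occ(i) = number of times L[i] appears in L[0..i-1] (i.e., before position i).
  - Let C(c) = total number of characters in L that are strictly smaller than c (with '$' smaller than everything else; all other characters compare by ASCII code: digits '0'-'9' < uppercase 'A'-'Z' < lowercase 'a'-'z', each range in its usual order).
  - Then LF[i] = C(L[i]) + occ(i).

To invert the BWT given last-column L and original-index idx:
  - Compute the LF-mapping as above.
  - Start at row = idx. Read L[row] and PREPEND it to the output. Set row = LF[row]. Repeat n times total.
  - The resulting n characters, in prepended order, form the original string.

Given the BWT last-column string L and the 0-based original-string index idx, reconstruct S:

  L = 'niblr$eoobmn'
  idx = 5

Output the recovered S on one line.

LF mapping: 7 4 1 5 11 0 3 9 10 2 6 8
Walk LF starting at row 5, prepending L[row]:
  step 1: row=5, L[5]='$', prepend. Next row=LF[5]=0
  step 2: row=0, L[0]='n', prepend. Next row=LF[0]=7
  step 3: row=7, L[7]='o', prepend. Next row=LF[7]=9
  step 4: row=9, L[9]='b', prepend. Next row=LF[9]=2
  step 5: row=2, L[2]='b', prepend. Next row=LF[2]=1
  step 6: row=1, L[1]='i', prepend. Next row=LF[1]=4
  step 7: row=4, L[4]='r', prepend. Next row=LF[4]=11
  step 8: row=11, L[11]='n', prepend. Next row=LF[11]=8
  step 9: row=8, L[8]='o', prepend. Next row=LF[8]=10
  step 10: row=10, L[10]='m', prepend. Next row=LF[10]=6
  step 11: row=6, L[6]='e', prepend. Next row=LF[6]=3
  step 12: row=3, L[3]='l', prepend. Next row=LF[3]=5
Reversed output: lemonribbon$

Answer: lemonribbon$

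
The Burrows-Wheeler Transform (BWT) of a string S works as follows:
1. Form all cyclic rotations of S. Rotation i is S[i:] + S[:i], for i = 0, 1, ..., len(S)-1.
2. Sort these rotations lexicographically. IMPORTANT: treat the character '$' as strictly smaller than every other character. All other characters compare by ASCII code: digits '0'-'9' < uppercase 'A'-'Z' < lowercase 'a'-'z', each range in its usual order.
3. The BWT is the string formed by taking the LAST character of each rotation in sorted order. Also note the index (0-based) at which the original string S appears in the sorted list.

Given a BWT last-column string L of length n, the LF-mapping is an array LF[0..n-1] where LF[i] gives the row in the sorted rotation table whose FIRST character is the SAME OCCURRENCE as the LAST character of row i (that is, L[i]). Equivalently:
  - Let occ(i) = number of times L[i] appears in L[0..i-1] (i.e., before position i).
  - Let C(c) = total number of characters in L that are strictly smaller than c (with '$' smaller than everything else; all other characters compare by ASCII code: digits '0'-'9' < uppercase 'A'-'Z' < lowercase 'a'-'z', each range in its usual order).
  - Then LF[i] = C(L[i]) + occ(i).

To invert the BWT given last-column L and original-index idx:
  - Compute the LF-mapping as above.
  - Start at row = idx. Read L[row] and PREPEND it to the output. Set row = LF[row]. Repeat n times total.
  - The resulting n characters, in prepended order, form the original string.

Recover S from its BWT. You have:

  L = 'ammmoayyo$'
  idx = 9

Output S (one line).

LF mapping: 1 3 4 5 6 2 8 9 7 0
Walk LF starting at row 9, prepending L[row]:
  step 1: row=9, L[9]='$', prepend. Next row=LF[9]=0
  step 2: row=0, L[0]='a', prepend. Next row=LF[0]=1
  step 3: row=1, L[1]='m', prepend. Next row=LF[1]=3
  step 4: row=3, L[3]='m', prepend. Next row=LF[3]=5
  step 5: row=5, L[5]='a', prepend. Next row=LF[5]=2
  step 6: row=2, L[2]='m', prepend. Next row=LF[2]=4
  step 7: row=4, L[4]='o', prepend. Next row=LF[4]=6
  step 8: row=6, L[6]='y', prepend. Next row=LF[6]=8
  step 9: row=8, L[8]='o', prepend. Next row=LF[8]=7
  step 10: row=7, L[7]='y', prepend. Next row=LF[7]=9
Reversed output: yoyomamma$

Answer: yoyomamma$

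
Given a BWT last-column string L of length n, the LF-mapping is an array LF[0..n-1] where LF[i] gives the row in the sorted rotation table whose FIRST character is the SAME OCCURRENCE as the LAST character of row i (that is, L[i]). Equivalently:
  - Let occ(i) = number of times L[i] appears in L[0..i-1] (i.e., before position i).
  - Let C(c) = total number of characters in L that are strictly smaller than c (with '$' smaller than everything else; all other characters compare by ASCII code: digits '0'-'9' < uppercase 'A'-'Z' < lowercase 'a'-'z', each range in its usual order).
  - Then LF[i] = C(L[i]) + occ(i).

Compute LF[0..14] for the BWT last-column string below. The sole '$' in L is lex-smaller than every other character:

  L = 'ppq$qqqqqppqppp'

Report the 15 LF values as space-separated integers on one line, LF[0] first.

Answer: 1 2 8 0 9 10 11 12 13 3 4 14 5 6 7

Derivation:
Char counts: '$':1, 'p':7, 'q':7
C (first-col start): C('$')=0, C('p')=1, C('q')=8
L[0]='p': occ=0, LF[0]=C('p')+0=1+0=1
L[1]='p': occ=1, LF[1]=C('p')+1=1+1=2
L[2]='q': occ=0, LF[2]=C('q')+0=8+0=8
L[3]='$': occ=0, LF[3]=C('$')+0=0+0=0
L[4]='q': occ=1, LF[4]=C('q')+1=8+1=9
L[5]='q': occ=2, LF[5]=C('q')+2=8+2=10
L[6]='q': occ=3, LF[6]=C('q')+3=8+3=11
L[7]='q': occ=4, LF[7]=C('q')+4=8+4=12
L[8]='q': occ=5, LF[8]=C('q')+5=8+5=13
L[9]='p': occ=2, LF[9]=C('p')+2=1+2=3
L[10]='p': occ=3, LF[10]=C('p')+3=1+3=4
L[11]='q': occ=6, LF[11]=C('q')+6=8+6=14
L[12]='p': occ=4, LF[12]=C('p')+4=1+4=5
L[13]='p': occ=5, LF[13]=C('p')+5=1+5=6
L[14]='p': occ=6, LF[14]=C('p')+6=1+6=7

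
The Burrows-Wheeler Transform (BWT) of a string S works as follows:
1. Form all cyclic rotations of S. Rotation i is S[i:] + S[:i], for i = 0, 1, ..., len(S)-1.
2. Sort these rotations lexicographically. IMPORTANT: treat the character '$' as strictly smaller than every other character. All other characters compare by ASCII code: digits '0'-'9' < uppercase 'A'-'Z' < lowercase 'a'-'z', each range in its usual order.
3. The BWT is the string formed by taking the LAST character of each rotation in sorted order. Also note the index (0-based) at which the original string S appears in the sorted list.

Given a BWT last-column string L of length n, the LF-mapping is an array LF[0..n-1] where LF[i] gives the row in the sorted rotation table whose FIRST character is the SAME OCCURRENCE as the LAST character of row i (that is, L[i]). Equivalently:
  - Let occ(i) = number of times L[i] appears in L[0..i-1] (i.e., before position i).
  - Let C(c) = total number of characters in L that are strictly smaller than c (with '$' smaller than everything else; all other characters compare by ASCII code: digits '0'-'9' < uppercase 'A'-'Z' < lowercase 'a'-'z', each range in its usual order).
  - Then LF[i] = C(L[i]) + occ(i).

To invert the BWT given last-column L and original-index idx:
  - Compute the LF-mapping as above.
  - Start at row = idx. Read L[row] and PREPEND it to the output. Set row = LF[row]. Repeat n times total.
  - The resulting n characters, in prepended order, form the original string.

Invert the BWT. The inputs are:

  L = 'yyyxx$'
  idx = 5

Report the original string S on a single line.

LF mapping: 3 4 5 1 2 0
Walk LF starting at row 5, prepending L[row]:
  step 1: row=5, L[5]='$', prepend. Next row=LF[5]=0
  step 2: row=0, L[0]='y', prepend. Next row=LF[0]=3
  step 3: row=3, L[3]='x', prepend. Next row=LF[3]=1
  step 4: row=1, L[1]='y', prepend. Next row=LF[1]=4
  step 5: row=4, L[4]='x', prepend. Next row=LF[4]=2
  step 6: row=2, L[2]='y', prepend. Next row=LF[2]=5
Reversed output: yxyxy$

Answer: yxyxy$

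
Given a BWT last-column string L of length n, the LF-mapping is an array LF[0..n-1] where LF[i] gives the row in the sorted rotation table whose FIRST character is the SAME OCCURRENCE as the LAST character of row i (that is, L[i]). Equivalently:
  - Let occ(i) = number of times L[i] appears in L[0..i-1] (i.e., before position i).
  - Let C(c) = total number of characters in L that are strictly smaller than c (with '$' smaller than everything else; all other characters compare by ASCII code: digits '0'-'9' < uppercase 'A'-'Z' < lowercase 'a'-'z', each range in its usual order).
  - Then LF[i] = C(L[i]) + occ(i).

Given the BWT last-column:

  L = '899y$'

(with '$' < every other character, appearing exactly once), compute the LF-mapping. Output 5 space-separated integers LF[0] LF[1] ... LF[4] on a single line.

Char counts: '$':1, '8':1, '9':2, 'y':1
C (first-col start): C('$')=0, C('8')=1, C('9')=2, C('y')=4
L[0]='8': occ=0, LF[0]=C('8')+0=1+0=1
L[1]='9': occ=0, LF[1]=C('9')+0=2+0=2
L[2]='9': occ=1, LF[2]=C('9')+1=2+1=3
L[3]='y': occ=0, LF[3]=C('y')+0=4+0=4
L[4]='$': occ=0, LF[4]=C('$')+0=0+0=0

Answer: 1 2 3 4 0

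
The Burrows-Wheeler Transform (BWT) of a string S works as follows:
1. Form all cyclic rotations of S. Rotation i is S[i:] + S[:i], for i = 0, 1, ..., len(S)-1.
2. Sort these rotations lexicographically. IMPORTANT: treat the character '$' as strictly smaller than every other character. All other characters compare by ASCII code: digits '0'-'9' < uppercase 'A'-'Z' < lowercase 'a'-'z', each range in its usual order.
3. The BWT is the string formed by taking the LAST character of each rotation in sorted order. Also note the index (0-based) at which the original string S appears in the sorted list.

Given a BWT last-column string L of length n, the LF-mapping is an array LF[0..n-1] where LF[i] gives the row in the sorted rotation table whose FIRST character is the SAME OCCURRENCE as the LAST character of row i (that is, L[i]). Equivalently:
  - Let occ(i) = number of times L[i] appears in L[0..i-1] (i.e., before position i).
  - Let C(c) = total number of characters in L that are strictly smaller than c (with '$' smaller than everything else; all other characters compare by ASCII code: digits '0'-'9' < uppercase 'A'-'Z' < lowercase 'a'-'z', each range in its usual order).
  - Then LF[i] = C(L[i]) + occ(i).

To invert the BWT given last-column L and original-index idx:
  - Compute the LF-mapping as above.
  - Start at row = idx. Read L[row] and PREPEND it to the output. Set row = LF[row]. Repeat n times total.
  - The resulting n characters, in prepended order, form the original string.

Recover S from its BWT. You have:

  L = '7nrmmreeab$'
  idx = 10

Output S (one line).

LF mapping: 1 8 9 6 7 10 4 5 2 3 0
Walk LF starting at row 10, prepending L[row]:
  step 1: row=10, L[10]='$', prepend. Next row=LF[10]=0
  step 2: row=0, L[0]='7', prepend. Next row=LF[0]=1
  step 3: row=1, L[1]='n', prepend. Next row=LF[1]=8
  step 4: row=8, L[8]='a', prepend. Next row=LF[8]=2
  step 5: row=2, L[2]='r', prepend. Next row=LF[2]=9
  step 6: row=9, L[9]='b', prepend. Next row=LF[9]=3
  step 7: row=3, L[3]='m', prepend. Next row=LF[3]=6
  step 8: row=6, L[6]='e', prepend. Next row=LF[6]=4
  step 9: row=4, L[4]='m', prepend. Next row=LF[4]=7
  step 10: row=7, L[7]='e', prepend. Next row=LF[7]=5
  step 11: row=5, L[5]='r', prepend. Next row=LF[5]=10
Reversed output: remembran7$

Answer: remembran7$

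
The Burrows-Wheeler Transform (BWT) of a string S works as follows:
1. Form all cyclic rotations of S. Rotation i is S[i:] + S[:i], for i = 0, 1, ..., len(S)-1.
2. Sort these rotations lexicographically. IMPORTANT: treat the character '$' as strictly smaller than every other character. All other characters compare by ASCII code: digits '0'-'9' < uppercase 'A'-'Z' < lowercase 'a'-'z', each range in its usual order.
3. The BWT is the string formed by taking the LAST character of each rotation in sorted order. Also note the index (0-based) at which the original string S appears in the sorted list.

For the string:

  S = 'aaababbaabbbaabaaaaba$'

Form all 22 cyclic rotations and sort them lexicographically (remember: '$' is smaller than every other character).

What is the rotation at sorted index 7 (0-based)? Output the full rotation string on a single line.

All 22 rotations (rotation i = S[i:]+S[:i]):
  rot[0] = aaababbaabbbaabaaaaba$
  rot[1] = aababbaabbbaabaaaaba$a
  rot[2] = ababbaabbbaabaaaaba$aa
  rot[3] = babbaabbbaabaaaaba$aaa
  rot[4] = abbaabbbaabaaaaba$aaab
  rot[5] = bbaabbbaabaaaaba$aaaba
  rot[6] = baabbbaabaaaaba$aaabab
  rot[7] = aabbbaabaaaaba$aaababb
  rot[8] = abbbaabaaaaba$aaababba
  rot[9] = bbbaabaaaaba$aaababbaa
  rot[10] = bbaabaaaaba$aaababbaab
  rot[11] = baabaaaaba$aaababbaabb
  rot[12] = aabaaaaba$aaababbaabbb
  rot[13] = abaaaaba$aaababbaabbba
  rot[14] = baaaaba$aaababbaabbbaa
  rot[15] = aaaaba$aaababbaabbbaab
  rot[16] = aaaba$aaababbaabbbaaba
  rot[17] = aaba$aaababbaabbbaabaa
  rot[18] = aba$aaababbaabbbaabaaa
  rot[19] = ba$aaababbaabbbaabaaaa
  rot[20] = a$aaababbaabbbaabaaaab
  rot[21] = $aaababbaabbbaabaaaaba
Sorted (with $ < everything):
  sorted[0] = $aaababbaabbbaabaaaaba
  sorted[1] = a$aaababbaabbbaabaaaab
  sorted[2] = aaaaba$aaababbaabbbaab
  sorted[3] = aaaba$aaababbaabbbaaba
  sorted[4] = aaababbaabbbaabaaaaba$
  sorted[5] = aaba$aaababbaabbbaabaa
  sorted[6] = aabaaaaba$aaababbaabbb
  sorted[7] = aababbaabbbaabaaaaba$a
  sorted[8] = aabbbaabaaaaba$aaababb
  sorted[9] = aba$aaababbaabbbaabaaa
  sorted[10] = abaaaaba$aaababbaabbba
  sorted[11] = ababbaabbbaabaaaaba$aa
  sorted[12] = abbaabbbaabaaaaba$aaab
  sorted[13] = abbbaabaaaaba$aaababba
  sorted[14] = ba$aaababbaabbbaabaaaa
  sorted[15] = baaaaba$aaababbaabbbaa
  sorted[16] = baabaaaaba$aaababbaabb
  sorted[17] = baabbbaabaaaaba$aaabab
  sorted[18] = babbaabbbaabaaaaba$aaa
  sorted[19] = bbaabaaaaba$aaababbaab
  sorted[20] = bbaabbbaabaaaaba$aaaba
  sorted[21] = bbbaabaaaaba$aaababbaa
sorted[7] = aababbaabbbaabaaaaba$a

Answer: aababbaabbbaabaaaaba$a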